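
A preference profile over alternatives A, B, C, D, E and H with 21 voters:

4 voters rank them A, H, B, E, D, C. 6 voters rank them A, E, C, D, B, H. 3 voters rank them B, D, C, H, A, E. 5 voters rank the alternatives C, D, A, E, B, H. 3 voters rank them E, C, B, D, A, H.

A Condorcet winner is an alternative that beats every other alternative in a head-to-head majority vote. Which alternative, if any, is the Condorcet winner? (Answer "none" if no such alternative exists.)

none

Head-to-head results (21 voters):
A–B: A 15–6.
A vs C: C, 11–10.
A–D: D 11–10.
A–E: A 18–3.
A vs H: A wins 18–3.
B–C: C 14–7.
B vs D: D wins 11–10.
B–E: E 14–7.
B vs H: B wins 17–4.
C vs D: C wins 14–7.
C vs E: E, 13–8.
C vs H: C, 17–4.
D vs E: E, 13–8.
D vs H: D, 17–4.
E–H: E 14–7.
Each alternative drops at least one matchup (A loses to C; B loses to A; C loses to E; D loses to C; E loses to A; H loses to A); the cycle A → E → C → A rules out a Condorcet winner.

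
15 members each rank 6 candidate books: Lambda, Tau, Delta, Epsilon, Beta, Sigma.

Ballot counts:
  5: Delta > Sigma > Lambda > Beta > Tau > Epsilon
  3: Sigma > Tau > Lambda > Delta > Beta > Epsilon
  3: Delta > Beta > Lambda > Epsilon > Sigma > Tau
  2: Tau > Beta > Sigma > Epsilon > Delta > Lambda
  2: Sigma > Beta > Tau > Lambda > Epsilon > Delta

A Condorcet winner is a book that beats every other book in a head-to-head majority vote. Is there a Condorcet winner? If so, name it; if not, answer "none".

Head-to-head results (15 members):
Lambda vs Tau: 5+3 = 8 for Lambda, 7 for Tau — Lambda by 8–7.
Lambda vs Delta: Lambda is ranked higher on 3+2 = 5 ballots, Delta on 10. Delta wins 10–5.
Lambda vs Epsilon: 5+3+3+2 = 13 for Lambda, 2 for Epsilon — Lambda by 13–2.
Lambda vs Beta: 5+3 = 8 for Lambda, 7 for Beta — Lambda by 8–7.
Lambda vs Sigma: Lambda preferred on 3 ballots; Sigma wins 12–3.
Tau vs Delta: 3+2+2 = 7 for Tau, 8 for Delta — Delta by 8–7.
Tau vs Epsilon: Tau preferred on 5+3+2+2 = 12 ballots; Tau wins 12–3.
Tau vs Beta: Tau preferred on 3+2 = 5 ballots; Beta wins 10–5.
Tau vs Sigma: 2 to 13, Sigma.
Delta vs Epsilon: Delta is ranked higher on 5+3+3 = 11 ballots, Epsilon on 4. Delta wins 11–4.
Delta vs Beta: 5+3+3 = 11 for Delta, 4 for Beta — Delta by 11–4.
Delta vs Sigma: 5+3 = 8 for Delta, 7 for Sigma — Delta by 8–7.
Epsilon vs Beta: 0 to 15, Beta.
Epsilon vs Sigma: 3 to 12, Sigma.
Beta vs Sigma: 5 to 10, Sigma.
Delta wins every pairwise contest, so Delta is the Condorcet winner.

Delta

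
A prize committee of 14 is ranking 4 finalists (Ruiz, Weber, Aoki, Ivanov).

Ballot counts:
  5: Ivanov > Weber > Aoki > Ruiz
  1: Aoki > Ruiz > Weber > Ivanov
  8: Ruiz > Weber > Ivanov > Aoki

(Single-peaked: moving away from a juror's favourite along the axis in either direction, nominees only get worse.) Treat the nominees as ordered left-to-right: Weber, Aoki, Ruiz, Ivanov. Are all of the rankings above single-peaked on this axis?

Axis positions: Weber=1, Aoki=2, Ruiz=3, Ivanov=4.
Faction 1: ranking walks positions 4-1-2-3; Weber is ranked above Ruiz even though Ruiz lies between Weber and the peak Ivanov on the axis — preferences dip and rise again. Not single-peaked.
Faction 2 (peak Aoki at position 2): ranking walks positions 2-3-1-4, expanding outward from the peak — single-peaked.
Faction 3: ranking walks positions 3-1-4-2; Weber is ranked above Aoki even though Aoki lies between Weber and the peak Ruiz on the axis — preferences dip and rise again. Not single-peaked.
Faction 1 violates single-peakedness, so the profile is not single-peaked on this axis.

no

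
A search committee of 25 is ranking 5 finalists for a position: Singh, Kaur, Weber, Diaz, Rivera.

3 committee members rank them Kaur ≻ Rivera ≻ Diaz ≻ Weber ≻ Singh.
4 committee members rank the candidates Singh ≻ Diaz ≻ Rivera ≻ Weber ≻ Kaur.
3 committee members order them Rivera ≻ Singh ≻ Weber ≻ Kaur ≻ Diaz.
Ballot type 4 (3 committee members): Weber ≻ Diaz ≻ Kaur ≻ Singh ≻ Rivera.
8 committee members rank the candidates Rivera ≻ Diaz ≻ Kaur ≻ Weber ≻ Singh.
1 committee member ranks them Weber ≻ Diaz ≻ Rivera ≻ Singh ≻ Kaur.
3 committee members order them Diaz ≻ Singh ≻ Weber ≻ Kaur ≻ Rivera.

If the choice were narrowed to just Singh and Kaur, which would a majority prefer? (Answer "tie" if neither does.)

Ballots ranking Singh above Kaur: 4 + 3 + 1 + 3 = 11.
Ballots ranking Kaur above Singh: 25 − 11 = 14.
Kaur wins the head-to-head 14–11.

Kaur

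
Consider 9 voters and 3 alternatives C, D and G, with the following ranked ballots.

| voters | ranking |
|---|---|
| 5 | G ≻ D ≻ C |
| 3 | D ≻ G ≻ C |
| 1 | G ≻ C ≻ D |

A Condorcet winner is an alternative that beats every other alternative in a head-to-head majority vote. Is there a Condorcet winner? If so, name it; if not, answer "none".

G

Head-to-head results (9 voters):
C vs D: C is ranked higher on 1 ballot, D on 8. D wins 8–1.
C vs G: 0 for C, 9 for G — G by 9–0.
D vs G: D preferred on 3 ballots; G wins 6–3.
G defeats every rival head-to-head and is the Condorcet winner.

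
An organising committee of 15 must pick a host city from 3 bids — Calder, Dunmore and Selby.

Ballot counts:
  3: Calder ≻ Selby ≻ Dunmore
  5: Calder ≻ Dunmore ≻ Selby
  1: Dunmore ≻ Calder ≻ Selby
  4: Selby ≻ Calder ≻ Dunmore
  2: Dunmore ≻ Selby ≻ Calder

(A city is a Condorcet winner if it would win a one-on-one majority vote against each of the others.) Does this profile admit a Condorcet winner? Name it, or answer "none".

Check each pair by majority over 15 ballots:
Calder–Dunmore: Calder 12–3.
Calder vs Selby: Calder is ranked higher on 3+5+1 = 9 ballots, Selby on 6. Calder wins 9–6.
Dunmore vs Selby: Dunmore is ranked higher on 5+1+2 = 8 ballots, Selby on 7. Dunmore wins 8–7.
Calder defeats every rival head-to-head and is the Condorcet winner.

Calder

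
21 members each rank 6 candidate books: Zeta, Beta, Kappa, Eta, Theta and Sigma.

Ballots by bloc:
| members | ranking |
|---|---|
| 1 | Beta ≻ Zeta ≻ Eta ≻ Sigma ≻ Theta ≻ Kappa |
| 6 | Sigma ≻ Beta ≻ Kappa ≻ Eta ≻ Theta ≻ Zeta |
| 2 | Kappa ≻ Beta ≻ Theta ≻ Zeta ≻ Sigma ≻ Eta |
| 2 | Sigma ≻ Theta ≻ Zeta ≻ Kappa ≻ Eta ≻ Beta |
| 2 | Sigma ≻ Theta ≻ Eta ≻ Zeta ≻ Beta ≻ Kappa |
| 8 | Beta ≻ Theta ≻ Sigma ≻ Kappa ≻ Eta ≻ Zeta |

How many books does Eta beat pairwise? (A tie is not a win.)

1

Eta against each rival (21 members):
Eta vs Zeta: 16 to 5, Eta.
Eta vs Beta: Beta wins 17–4.
Eta vs Kappa: Eta is ranked higher on 1+2 = 3 ballots, Kappa on 18. Kappa wins 18–3.
Eta vs Theta: 7 to 14, Theta.
Eta vs Sigma: 1 to 20, Sigma.
Eta beats Zeta; loses to Beta, Kappa, Theta, Sigma — 1 pairwise win.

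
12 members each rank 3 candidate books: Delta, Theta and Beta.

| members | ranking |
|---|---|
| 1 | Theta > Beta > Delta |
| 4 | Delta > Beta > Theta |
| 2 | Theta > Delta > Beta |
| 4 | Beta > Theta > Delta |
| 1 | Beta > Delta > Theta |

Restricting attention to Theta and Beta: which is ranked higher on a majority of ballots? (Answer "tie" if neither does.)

Ballots ranking Theta above Beta: 1 + 2 = 3.
Ballots ranking Beta above Theta: 12 − 3 = 9.
Beta wins the head-to-head 9–3.

Beta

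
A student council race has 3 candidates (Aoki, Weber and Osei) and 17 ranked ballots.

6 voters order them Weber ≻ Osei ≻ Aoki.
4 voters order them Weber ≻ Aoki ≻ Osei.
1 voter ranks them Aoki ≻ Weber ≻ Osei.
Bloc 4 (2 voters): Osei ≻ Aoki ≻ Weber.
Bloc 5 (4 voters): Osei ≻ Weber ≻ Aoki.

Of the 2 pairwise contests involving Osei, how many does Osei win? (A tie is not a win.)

Osei against each rival (17 voters):
Osei vs Aoki: Osei wins 12–5.
Osei vs Weber: Osei preferred on 2+4 = 6 ballots; Weber wins 11–6.
Osei beats Aoki; loses to Weber — 1 pairwise win.

1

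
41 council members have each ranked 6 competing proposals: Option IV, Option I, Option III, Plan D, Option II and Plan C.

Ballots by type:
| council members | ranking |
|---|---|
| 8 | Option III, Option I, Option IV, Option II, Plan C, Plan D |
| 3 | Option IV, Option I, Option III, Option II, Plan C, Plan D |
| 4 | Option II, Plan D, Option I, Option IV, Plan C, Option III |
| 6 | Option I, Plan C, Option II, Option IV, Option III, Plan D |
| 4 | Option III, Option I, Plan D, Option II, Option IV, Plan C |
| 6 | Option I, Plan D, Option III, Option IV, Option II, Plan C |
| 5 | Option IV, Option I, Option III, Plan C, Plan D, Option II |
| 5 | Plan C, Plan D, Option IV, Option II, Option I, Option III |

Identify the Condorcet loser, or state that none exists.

Head-to-head results (41 council members):
Option IV–Option I: Option I 28–13.
Option IV vs Option III: 23 to 18, Option IV.
Option IV vs Plan D: 22 to 19, Option IV.
Option IV vs Option II: Option IV wins 27–14.
Option IV vs Plan C: 30 to 11, Option IV.
Option I vs Option III: Option I, 29–12.
Option I vs Plan D: 8+3+6+4+6+5 = 32 for Option I, 9 for Plan D — Option I by 32–9.
Option I vs Option II: Option I is ranked higher on 8+3+6+4+6+5 = 32 ballots, Option II on 9. Option I wins 32–9.
Option I vs Plan C: 36 for Option I, 5 for Plan C — Option I by 36–5.
Option III vs Plan D: Option III, 26–15.
Option III vs Option II: 26 to 15, Option III.
Option III vs Plan C: 26 to 15, Option III.
Plan D vs Option II: Option II, 21–20.
Plan D vs Plan C: Plan D is ranked higher on 4+4+6 = 14 ballots, Plan C on 27. Plan C wins 27–14.
Option II–Plan C: Option II 25–16.
Plan D loses to every other option — it is the Condorcet loser.

Plan D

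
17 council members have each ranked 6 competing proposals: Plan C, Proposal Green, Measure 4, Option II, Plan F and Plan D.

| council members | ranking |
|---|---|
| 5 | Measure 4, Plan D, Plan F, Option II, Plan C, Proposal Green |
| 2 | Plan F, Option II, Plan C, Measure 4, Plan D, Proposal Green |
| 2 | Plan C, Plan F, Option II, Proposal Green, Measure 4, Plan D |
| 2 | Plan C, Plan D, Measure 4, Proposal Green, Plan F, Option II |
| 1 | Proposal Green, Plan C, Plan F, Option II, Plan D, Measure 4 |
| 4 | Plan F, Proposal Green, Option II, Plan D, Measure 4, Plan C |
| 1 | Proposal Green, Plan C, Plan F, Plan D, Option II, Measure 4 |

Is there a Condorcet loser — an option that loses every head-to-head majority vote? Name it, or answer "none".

Proposal Green

Head-to-head results (17 council members):
Plan C vs Proposal Green: Plan C wins 11–6.
Plan C–Measure 4: Measure 4 9–8.
Plan C vs Option II: 6 to 11, Option II.
Plan C–Plan F: Plan F 11–6.
Plan C vs Plan D: Plan D, 9–8.
Proposal Green vs Measure 4: Measure 4 wins 9–8.
Proposal Green–Option II: Option II 9–8.
Proposal Green vs Plan F: Plan F wins 13–4.
Proposal Green vs Plan D: Plan D, 9–8.
Measure 4 vs Option II: Measure 4 is ranked higher on 5+2 = 7 ballots, Option II on 10. Option II wins 10–7.
Measure 4 vs Plan F: Measure 4 is ranked higher on 5+2 = 7 ballots, Plan F on 10. Plan F wins 10–7.
Measure 4 vs Plan D: Measure 4, 9–8.
Option II–Plan F: Plan F 17–0.
Option II vs Plan D: Option II preferred on 2+2+1+4 = 9 ballots; Option II wins 9–8.
Plan F–Plan D: Plan F 10–7.
Proposal Green loses to every other option — it is the Condorcet loser.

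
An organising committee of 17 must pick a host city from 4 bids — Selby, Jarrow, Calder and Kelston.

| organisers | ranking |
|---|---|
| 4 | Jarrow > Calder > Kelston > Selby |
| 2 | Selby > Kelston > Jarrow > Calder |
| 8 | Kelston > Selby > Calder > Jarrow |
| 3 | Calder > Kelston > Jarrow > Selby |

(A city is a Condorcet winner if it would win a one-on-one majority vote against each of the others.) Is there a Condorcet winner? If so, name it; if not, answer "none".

Kelston

Pairwise majorities:
Selby vs Jarrow: Selby is ranked higher on 2+8 = 10 ballots, Jarrow on 7. Selby wins 10–7.
Selby vs Calder: 2+8 = 10 for Selby, 7 for Calder — Selby by 10–7.
Selby vs Kelston: 2 for Selby, 15 for Kelston — Kelston by 15–2.
Jarrow vs Calder: 6 to 11, Calder.
Jarrow vs Kelston: 4 to 13, Kelston.
Calder vs Kelston: 4+3 = 7 for Calder, 10 for Kelston — Kelston by 10–7.
Kelston beats each of Selby, Jarrow, Calder — Kelston is the Condorcet winner.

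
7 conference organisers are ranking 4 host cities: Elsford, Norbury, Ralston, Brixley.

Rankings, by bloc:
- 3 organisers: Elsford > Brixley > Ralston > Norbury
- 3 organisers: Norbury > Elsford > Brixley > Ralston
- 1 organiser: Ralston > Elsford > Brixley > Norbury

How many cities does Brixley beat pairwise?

2

Brixley against each rival (7 organisers):
Brixley vs Elsford: Elsford wins 7–0.
Brixley–Norbury: Brixley 4–3.
Brixley–Ralston: Brixley 6–1.
Brixley beats Norbury, Ralston; loses to Elsford — 2 pairwise wins.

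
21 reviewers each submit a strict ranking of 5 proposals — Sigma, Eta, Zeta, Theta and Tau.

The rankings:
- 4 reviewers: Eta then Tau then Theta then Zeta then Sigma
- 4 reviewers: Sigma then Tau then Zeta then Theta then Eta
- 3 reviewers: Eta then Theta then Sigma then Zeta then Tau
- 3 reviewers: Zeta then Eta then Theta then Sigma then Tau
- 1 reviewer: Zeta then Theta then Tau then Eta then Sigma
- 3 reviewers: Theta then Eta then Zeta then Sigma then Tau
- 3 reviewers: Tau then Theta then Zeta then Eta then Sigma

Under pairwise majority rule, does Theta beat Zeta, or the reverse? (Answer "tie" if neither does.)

Theta

Ballots ranking Theta above Zeta: 4 + 3 + 3 + 3 = 13.
Ballots ranking Zeta above Theta: 21 − 13 = 8.
Theta wins the head-to-head 13–8.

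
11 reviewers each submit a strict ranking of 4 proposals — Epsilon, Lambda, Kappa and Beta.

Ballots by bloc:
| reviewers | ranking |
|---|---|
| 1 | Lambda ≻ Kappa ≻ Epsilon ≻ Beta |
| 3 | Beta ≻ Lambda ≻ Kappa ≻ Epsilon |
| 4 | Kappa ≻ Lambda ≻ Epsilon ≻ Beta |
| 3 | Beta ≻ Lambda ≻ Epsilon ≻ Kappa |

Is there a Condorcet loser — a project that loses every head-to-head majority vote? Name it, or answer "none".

Epsilon

Pairwise majorities:
Epsilon vs Lambda: Epsilon preferred on 0 ballots; Lambda wins 11–0.
Epsilon vs Kappa: 3 for Epsilon, 8 for Kappa — Kappa by 8–3.
Epsilon vs Beta: Beta wins 6–5.
Lambda–Kappa: Lambda 7–4.
Lambda vs Beta: Beta wins 6–5.
Kappa vs Beta: Beta wins 6–5.
Epsilon loses to every other project — it is the Condorcet loser.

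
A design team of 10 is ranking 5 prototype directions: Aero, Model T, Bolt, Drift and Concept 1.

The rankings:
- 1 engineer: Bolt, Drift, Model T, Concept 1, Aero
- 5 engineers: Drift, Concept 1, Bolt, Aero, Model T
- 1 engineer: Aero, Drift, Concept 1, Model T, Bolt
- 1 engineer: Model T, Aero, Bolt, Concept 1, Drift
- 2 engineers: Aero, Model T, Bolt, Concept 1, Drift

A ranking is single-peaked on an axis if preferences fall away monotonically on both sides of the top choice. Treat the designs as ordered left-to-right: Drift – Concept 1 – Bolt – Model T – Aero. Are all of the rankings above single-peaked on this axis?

Axis positions: Drift=1, Concept 1=2, Bolt=3, Model T=4, Aero=5.
Bloc 1: ranking walks positions 3-1-4-2-5; Drift is ranked above Concept 1 even though Concept 1 lies between Drift and the peak Bolt on the axis — preferences dip and rise again. Not single-peaked.
Bloc 2: ranking walks positions 1-2-3-5-4; Aero is ranked above Model T even though Model T lies between Aero and the peak Drift on the axis — preferences dip and rise again. Not single-peaked.
Bloc 3: ranking walks positions 5-1-2-4-3; Drift is ranked above Model T even though Model T lies between Drift and the peak Aero on the axis — preferences dip and rise again. Not single-peaked.
Bloc 4 (peak Model T at position 4): ranking walks positions 4-5-3-2-1, expanding outward from the peak — single-peaked.
Bloc 5 (peak Aero at position 5): ranking walks positions 5-4-3-2-1, expanding outward from the peak — single-peaked.
Bloc 1 violates single-peakedness, so the profile is not single-peaked on this axis.

no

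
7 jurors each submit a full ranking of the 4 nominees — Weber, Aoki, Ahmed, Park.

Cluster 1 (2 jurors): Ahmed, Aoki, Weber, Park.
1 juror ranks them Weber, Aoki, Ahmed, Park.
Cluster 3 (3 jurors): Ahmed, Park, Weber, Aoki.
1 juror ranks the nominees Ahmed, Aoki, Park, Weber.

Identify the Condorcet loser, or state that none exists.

none

Pairwise majorities:
Weber–Aoki: Weber 4–3.
Weber vs Ahmed: Ahmed, 6–1.
Weber–Park: Park 4–3.
Aoki–Ahmed: Ahmed 6–1.
Aoki–Park: Aoki 4–3.
Ahmed vs Park: Ahmed, 7–0.
No nominee is winless: Weber beats Aoki; Aoki beats Park; Ahmed beats Weber; Park beats Weber. There is no Condorcet loser.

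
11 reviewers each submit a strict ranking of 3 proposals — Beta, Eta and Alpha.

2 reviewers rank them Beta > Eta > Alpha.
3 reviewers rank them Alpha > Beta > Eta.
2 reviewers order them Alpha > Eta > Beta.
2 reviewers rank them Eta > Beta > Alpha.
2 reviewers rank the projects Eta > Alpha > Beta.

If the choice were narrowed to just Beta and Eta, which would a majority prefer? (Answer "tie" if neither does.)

Ballots ranking Beta above Eta: 2 + 3 = 5.
Ballots ranking Eta above Beta: 11 − 5 = 6.
Eta wins the head-to-head 6–5.

Eta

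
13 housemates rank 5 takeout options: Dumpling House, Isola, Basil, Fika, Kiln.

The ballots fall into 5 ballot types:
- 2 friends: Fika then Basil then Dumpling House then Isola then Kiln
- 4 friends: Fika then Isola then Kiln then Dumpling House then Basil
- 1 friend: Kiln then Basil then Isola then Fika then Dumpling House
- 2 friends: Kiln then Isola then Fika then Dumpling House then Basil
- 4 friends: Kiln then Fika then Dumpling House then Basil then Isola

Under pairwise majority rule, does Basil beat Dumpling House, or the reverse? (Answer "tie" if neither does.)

Ballots ranking Basil above Dumpling House: 2 + 1 = 3.
Ballots ranking Dumpling House above Basil: 13 − 3 = 10.
Dumpling House wins the head-to-head 10–3.

Dumpling House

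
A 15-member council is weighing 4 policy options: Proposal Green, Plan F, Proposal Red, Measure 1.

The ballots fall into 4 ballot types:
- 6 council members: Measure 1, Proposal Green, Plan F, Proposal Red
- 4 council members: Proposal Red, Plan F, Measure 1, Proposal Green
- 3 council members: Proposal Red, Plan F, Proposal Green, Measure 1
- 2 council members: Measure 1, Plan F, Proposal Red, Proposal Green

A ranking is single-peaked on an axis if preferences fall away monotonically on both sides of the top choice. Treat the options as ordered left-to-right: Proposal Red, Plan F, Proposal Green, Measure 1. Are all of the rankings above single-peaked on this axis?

no

Axis positions: Proposal Red=1, Plan F=2, Proposal Green=3, Measure 1=4.
Ballot type 1 (peak Measure 1 at position 4): ranking walks positions 4-3-2-1, expanding outward from the peak — single-peaked.
Ballot type 2: ranking walks positions 1-2-4-3; Measure 1 is ranked above Proposal Green even though Proposal Green lies between Measure 1 and the peak Proposal Red on the axis — preferences dip and rise again. Not single-peaked.
Ballot type 3 (peak Proposal Red at position 1): ranking walks positions 1-2-3-4, expanding outward from the peak — single-peaked.
Ballot type 4: ranking walks positions 4-2-1-3; Plan F is ranked above Proposal Green even though Proposal Green lies between Plan F and the peak Measure 1 on the axis — preferences dip and rise again. Not single-peaked.
Ballot type 2 violates single-peakedness, so the profile is not single-peaked on this axis.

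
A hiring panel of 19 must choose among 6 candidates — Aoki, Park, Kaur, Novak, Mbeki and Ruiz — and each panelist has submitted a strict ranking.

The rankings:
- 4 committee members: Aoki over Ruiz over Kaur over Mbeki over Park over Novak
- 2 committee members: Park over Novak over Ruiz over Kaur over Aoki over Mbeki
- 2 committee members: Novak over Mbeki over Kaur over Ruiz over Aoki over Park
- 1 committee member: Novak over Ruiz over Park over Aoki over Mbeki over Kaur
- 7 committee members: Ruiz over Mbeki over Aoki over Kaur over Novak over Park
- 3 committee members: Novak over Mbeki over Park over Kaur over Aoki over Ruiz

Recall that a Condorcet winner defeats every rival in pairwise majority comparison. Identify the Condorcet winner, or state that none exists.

Check each pair by majority over 19 ballots:
Aoki vs Park: 13 to 6, Aoki.
Aoki vs Kaur: 4+1+7 = 12 for Aoki, 7 for Kaur — Aoki by 12–7.
Aoki vs Novak: Aoki is ranked higher on 4+7 = 11 ballots, Novak on 8. Aoki wins 11–8.
Aoki vs Mbeki: 4+2+1 = 7 for Aoki, 12 for Mbeki — Mbeki by 12–7.
Aoki vs Ruiz: 4+3 = 7 for Aoki, 12 for Ruiz — Ruiz by 12–7.
Park vs Kaur: 6 to 13, Kaur.
Park vs Novak: Park is ranked higher on 4+2 = 6 ballots, Novak on 13. Novak wins 13–6.
Park vs Mbeki: Park is ranked higher on 2+1 = 3 ballots, Mbeki on 16. Mbeki wins 16–3.
Park vs Ruiz: 5 to 14, Ruiz.
Kaur vs Novak: 11 to 8, Kaur.
Kaur vs Mbeki: 6 to 13, Mbeki.
Kaur vs Ruiz: 2+3 = 5 for Kaur, 14 for Ruiz — Ruiz by 14–5.
Novak vs Mbeki: Novak is ranked higher on 2+2+1+3 = 8 ballots, Mbeki on 11. Mbeki wins 11–8.
Novak vs Ruiz: 2+2+1+3 = 8 for Novak, 11 for Ruiz — Ruiz by 11–8.
Mbeki vs Ruiz: Mbeki preferred on 2+3 = 5 ballots; Ruiz wins 14–5.
Only Ruiz has no losses; Ruiz is the Condorcet winner.

Ruiz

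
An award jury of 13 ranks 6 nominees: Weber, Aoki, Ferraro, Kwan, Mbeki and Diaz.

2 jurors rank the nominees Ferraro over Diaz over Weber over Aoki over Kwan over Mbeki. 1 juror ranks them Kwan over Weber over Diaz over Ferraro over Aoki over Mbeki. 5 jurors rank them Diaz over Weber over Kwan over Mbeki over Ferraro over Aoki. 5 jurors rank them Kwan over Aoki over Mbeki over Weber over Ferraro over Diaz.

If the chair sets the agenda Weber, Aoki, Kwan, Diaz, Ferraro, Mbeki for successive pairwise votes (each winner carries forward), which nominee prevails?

Round 1: Weber vs Aoki — 8–5, Weber advances.
Round 2: Weber vs Kwan — 7–6, Weber advances.
Round 3: Weber vs Diaz — 6–7, Diaz advances.
Round 4: Diaz vs Ferraro — 6–7, Ferraro advances.
Round 5: Ferraro vs Mbeki — 3–10, Mbeki advances.
The agenda winner is Mbeki.

Mbeki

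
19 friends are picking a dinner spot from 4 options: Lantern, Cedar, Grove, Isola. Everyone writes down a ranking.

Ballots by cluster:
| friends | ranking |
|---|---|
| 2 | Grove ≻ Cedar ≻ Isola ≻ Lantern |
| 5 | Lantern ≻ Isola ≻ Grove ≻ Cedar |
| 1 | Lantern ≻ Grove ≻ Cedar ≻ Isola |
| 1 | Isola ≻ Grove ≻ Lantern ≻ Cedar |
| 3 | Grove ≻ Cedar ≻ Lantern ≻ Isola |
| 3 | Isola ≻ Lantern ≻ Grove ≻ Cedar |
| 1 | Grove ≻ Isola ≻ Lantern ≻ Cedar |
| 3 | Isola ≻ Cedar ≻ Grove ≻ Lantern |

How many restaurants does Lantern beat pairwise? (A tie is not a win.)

Lantern against each rival (19 friends):
Lantern vs Cedar: 11 to 8, Lantern.
Lantern vs Grove: Grove wins 10–9.
Lantern vs Isola: Isola wins 10–9.
Lantern beats Cedar; loses to Grove, Isola — 1 pairwise win.

1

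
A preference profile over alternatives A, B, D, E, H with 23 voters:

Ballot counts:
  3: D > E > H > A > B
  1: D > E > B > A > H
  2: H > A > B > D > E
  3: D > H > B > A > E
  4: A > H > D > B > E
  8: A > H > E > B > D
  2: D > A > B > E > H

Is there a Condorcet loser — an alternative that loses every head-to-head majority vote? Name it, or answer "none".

Head-to-head results (23 voters):
A–B: A 19–4.
A vs D: 2+4+8 = 14 for A, 9 for D — A by 14–9.
A vs E: 2+3+4+8+2 = 19 for A, 4 for E — A by 19–4.
A vs H: A is ranked higher on 1+4+8+2 = 15 ballots, H on 8. A wins 15–8.
B vs D: 10 to 13, D.
B vs E: E wins 12–11.
B vs H: 1+2 = 3 for B, 20 for H — H by 20–3.
D–E: D 15–8.
D vs H: H, 14–9.
E vs H: E preferred on 3+1+2 = 6 ballots; H wins 17–6.
Only B has no wins; B is the Condorcet loser.

B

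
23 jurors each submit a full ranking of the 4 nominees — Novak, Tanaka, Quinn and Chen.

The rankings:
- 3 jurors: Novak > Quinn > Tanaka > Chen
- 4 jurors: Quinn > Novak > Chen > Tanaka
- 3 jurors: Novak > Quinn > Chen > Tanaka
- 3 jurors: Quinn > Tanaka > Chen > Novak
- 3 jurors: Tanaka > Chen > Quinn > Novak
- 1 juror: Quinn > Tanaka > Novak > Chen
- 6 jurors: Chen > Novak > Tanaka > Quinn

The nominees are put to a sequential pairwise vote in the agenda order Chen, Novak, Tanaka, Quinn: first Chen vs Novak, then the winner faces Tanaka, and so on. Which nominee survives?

Quinn

Round 1: Chen vs Novak — 12–11, Chen advances.
Round 2: Chen vs Tanaka — 13–10, Chen advances.
Round 3: Chen vs Quinn — 9–14, Quinn advances.
The agenda winner is Quinn.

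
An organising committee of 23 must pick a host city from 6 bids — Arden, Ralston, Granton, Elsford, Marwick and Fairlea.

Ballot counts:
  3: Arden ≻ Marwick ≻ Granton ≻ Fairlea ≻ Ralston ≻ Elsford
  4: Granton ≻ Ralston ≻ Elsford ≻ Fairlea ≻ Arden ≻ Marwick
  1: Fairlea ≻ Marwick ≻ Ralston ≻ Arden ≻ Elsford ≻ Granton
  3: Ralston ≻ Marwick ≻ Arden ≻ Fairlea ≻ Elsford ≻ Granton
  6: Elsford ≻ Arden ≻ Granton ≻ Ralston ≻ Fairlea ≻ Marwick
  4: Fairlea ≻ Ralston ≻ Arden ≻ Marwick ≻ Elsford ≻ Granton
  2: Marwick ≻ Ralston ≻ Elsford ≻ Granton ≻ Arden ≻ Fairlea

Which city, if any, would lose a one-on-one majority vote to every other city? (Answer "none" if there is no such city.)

Pairwise majorities:
Arden vs Ralston: Ralston wins 14–9.
Arden vs Granton: Arden wins 17–6.
Arden vs Elsford: Arden preferred on 3+1+3+4 = 11 ballots; Elsford wins 12–11.
Arden–Marwick: Arden 17–6.
Arden vs Fairlea: Arden wins 14–9.
Ralston–Granton: Granton 13–10.
Ralston vs Elsford: Ralston wins 17–6.
Ralston vs Marwick: Ralston wins 17–6.
Ralston vs Fairlea: Ralston wins 15–8.
Granton vs Elsford: Elsford, 16–7.
Granton vs Marwick: Marwick, 13–10.
Granton vs Fairlea: 3+4+6+2 = 15 for Granton, 8 for Fairlea — Granton by 15–8.
Elsford vs Marwick: 10 to 13, Marwick.
Elsford–Fairlea: Elsford 12–11.
Marwick vs Fairlea: Marwick preferred on 3+3+2 = 8 ballots; Fairlea wins 15–8.
Each city has at least one pairwise win (Arden beats Granton; Ralston beats Arden; Granton beats Ralston; Elsford beats Arden; Marwick beats Granton; Fairlea beats Marwick) — no Condorcet loser.

none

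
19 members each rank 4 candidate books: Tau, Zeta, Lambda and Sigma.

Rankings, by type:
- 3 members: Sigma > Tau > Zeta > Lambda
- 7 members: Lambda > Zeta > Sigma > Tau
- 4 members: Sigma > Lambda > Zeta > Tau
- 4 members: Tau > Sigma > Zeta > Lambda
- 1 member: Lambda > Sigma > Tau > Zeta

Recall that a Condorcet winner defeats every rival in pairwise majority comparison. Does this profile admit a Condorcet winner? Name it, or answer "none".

Sigma

Pairwise majorities:
Tau vs Zeta: Tau preferred on 3+4+1 = 8 ballots; Zeta wins 11–8.
Tau vs Lambda: Tau is ranked higher on 3+4 = 7 ballots, Lambda on 12. Lambda wins 12–7.
Tau vs Sigma: Tau preferred on 4 ballots; Sigma wins 15–4.
Zeta vs Lambda: Zeta is ranked higher on 3+4 = 7 ballots, Lambda on 12. Lambda wins 12–7.
Zeta vs Sigma: 7 to 12, Sigma.
Lambda vs Sigma: 8 to 11, Sigma.
Only Sigma has no losses; Sigma is the Condorcet winner.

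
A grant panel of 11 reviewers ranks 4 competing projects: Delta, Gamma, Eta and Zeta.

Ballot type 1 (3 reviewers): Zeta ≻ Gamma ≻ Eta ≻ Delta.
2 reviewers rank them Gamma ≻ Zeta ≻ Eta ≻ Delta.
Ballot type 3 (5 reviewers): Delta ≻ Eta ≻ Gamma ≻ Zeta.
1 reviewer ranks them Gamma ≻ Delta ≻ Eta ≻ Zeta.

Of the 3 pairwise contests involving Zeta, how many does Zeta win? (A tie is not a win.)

0

Zeta against each rival (11 reviewers):
Zeta–Delta: Delta 6–5.
Zeta–Gamma: Gamma 8–3.
Zeta–Eta: Eta 6–5.
Zeta beats no one; loses to Delta, Gamma, Eta — 0 pairwise wins.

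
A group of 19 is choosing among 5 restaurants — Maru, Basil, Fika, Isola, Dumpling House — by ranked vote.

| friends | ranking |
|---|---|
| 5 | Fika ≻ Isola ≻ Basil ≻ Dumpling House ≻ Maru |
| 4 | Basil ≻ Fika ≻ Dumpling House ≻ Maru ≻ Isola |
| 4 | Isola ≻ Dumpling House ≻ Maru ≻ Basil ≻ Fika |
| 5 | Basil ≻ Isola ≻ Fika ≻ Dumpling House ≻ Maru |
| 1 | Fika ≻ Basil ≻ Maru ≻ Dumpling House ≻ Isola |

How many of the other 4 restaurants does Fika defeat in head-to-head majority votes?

3

Fika against each rival (19 friends):
Fika vs Maru: Fika wins 15–4.
Fika–Basil: Basil 13–6.
Fika–Isola: Fika 10–9.
Fika vs Dumpling House: Fika preferred on 5+4+5+1 = 15 ballots; Fika wins 15–4.
Fika beats Maru, Isola, Dumpling House; loses to Basil — 3 pairwise wins.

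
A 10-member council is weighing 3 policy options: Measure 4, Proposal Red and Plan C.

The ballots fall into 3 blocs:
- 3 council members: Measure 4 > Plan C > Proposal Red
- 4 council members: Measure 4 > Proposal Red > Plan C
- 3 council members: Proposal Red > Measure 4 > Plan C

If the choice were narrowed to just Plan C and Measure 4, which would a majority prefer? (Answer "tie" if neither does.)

Measure 4

No ballot ranks Plan C above Measure 4: 0.
Ballots ranking Measure 4 above Plan C: 10 − 0 = 10.
Measure 4 wins the head-to-head 10–0.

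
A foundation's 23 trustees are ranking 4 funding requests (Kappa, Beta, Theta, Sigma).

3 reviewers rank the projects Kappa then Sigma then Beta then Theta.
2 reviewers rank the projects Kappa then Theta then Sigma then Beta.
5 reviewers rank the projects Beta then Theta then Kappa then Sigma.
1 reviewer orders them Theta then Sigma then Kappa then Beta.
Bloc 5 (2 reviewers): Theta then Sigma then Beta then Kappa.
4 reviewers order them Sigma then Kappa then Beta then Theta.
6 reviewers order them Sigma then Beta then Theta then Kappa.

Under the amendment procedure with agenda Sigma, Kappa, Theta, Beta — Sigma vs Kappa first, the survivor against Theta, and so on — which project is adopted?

Round 1: Sigma vs Kappa — 13–10, Sigma advances.
Round 2: Sigma vs Theta — 13–10, Sigma advances.
Round 3: Sigma vs Beta — 18–5, Sigma advances.
The agenda winner is Sigma.

Sigma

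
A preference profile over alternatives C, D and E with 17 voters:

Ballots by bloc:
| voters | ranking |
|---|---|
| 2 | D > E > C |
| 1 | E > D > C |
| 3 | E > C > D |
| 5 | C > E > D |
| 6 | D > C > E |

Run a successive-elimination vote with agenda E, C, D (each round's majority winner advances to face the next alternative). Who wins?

D

Round 1: E vs C — 6–11, C advances.
Round 2: C vs D — 8–9, D advances.
D survives the agenda.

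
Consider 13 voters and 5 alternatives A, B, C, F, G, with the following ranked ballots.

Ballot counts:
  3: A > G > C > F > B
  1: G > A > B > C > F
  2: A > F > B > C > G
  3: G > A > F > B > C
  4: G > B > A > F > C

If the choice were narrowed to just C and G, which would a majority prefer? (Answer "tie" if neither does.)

Ballots ranking C above G: 2.
Ballots ranking G above C: 13 − 2 = 11.
G wins the head-to-head 11–2.

G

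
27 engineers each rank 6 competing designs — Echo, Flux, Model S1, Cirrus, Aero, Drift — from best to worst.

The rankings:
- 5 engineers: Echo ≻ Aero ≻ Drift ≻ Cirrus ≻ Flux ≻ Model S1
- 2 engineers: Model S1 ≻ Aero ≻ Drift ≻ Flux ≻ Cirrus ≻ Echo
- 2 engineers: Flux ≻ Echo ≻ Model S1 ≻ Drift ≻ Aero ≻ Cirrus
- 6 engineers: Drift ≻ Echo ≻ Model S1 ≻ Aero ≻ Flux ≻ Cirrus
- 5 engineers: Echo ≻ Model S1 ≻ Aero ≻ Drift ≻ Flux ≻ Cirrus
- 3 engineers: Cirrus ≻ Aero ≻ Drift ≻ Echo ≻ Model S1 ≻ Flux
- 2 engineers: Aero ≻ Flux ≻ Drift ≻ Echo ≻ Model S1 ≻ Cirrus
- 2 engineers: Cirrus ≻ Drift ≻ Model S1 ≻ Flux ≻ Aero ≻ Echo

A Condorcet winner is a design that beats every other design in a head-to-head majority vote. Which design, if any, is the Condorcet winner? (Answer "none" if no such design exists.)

Check each pair by majority over 27 ballots:
Echo vs Flux: Echo wins 19–8.
Echo vs Model S1: Echo, 23–4.
Echo vs Cirrus: Echo preferred on 5+2+6+5+2 = 20 ballots; Echo wins 20–7.
Echo vs Aero: Echo wins 18–9.
Echo vs Drift: Drift wins 15–12.
Flux vs Model S1: Flux is ranked higher on 5+2+2 = 9 ballots, Model S1 on 18. Model S1 wins 18–9.
Flux vs Cirrus: 2+2+6+5+2 = 17 for Flux, 10 for Cirrus — Flux by 17–10.
Flux vs Aero: Flux is ranked higher on 2+2 = 4 ballots, Aero on 23. Aero wins 23–4.
Flux vs Drift: Flux preferred on 2+2 = 4 ballots; Drift wins 23–4.
Model S1 vs Cirrus: Model S1 preferred on 2+2+6+5+2 = 17 ballots; Model S1 wins 17–10.
Model S1 vs Aero: Model S1, 17–10.
Model S1 vs Drift: Model S1 preferred on 2+2+5 = 9 ballots; Drift wins 18–9.
Cirrus vs Aero: Cirrus preferred on 3+2 = 5 ballots; Aero wins 22–5.
Cirrus vs Drift: 5 to 22, Drift.
Aero vs Drift: Aero preferred on 5+2+5+3+2 = 17 ballots; Aero wins 17–10.
Each design drops at least one matchup (Echo loses to Drift; Flux loses to Echo; Model S1 loses to Echo; Cirrus loses to Echo; Aero loses to Echo; Drift loses to Aero); the cycle Echo > Aero > Drift > Echo rules out a Condorcet winner.

none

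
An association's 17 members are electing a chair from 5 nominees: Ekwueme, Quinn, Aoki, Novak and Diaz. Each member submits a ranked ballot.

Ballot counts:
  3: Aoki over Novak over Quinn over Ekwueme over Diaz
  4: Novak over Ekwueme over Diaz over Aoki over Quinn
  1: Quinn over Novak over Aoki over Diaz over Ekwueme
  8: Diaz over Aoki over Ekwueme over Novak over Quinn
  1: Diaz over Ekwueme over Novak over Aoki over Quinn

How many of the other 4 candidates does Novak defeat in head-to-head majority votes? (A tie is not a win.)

1

Novak against each rival (17 voters):
Novak vs Ekwueme: Ekwueme wins 9–8.
Novak vs Quinn: Novak wins 16–1.
Novak vs Aoki: Novak preferred on 4+1+1 = 6 ballots; Aoki wins 11–6.
Novak vs Diaz: Diaz, 9–8.
Novak beats Quinn; loses to Ekwueme, Aoki, Diaz — 1 pairwise win.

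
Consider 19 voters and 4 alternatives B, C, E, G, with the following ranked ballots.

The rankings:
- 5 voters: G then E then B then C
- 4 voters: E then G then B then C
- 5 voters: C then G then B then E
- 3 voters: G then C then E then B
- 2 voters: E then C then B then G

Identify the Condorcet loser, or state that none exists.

Pairwise majorities:
B vs C: 5+4 = 9 for B, 10 for C — C by 10–9.
B–E: E 14–5.
B vs G: G wins 17–2.
C–E: E 11–8.
C vs G: 7 to 12, G.
E vs G: E is ranked higher on 4+2 = 6 ballots, G on 13. G wins 13–6.
B is beaten in every head-to-head and is the Condorcet loser.

B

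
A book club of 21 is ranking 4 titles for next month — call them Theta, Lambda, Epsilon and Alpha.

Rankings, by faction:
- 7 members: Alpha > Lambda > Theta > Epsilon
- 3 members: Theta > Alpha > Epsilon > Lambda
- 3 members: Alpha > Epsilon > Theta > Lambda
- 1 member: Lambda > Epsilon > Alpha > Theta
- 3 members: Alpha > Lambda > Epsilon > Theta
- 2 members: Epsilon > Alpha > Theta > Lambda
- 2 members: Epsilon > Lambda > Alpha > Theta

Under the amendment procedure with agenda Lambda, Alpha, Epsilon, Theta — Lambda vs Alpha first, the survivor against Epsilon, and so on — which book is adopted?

Round 1: Lambda vs Alpha — 3–18, Alpha advances.
Round 2: Alpha vs Epsilon — 16–5, Alpha advances.
Round 3: Alpha vs Theta — 18–3, Alpha advances.
Alpha survives the agenda.

Alpha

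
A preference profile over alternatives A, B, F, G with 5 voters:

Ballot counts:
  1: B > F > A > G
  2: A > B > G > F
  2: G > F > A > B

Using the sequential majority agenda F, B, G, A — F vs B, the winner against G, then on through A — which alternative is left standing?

Round 1: F vs B — 2–3, B advances.
Round 2: B vs G — 3–2, B advances.
Round 3: B vs A — 1–4, A advances.
A survives the agenda.

A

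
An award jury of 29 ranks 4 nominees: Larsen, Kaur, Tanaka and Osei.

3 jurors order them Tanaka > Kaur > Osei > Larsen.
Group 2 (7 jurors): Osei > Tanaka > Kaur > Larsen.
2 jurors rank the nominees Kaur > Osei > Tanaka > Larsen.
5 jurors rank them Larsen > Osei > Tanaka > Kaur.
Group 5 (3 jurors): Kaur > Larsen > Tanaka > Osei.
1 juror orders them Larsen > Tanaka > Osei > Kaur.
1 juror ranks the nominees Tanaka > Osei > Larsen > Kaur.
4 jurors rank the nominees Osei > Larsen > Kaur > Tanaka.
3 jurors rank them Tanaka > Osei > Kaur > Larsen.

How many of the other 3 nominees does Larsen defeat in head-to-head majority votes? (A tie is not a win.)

0

Larsen against each rival (29 jurors):
Larsen vs Kaur: Kaur, 18–11.
Larsen vs Tanaka: 5+3+1+4 = 13 for Larsen, 16 for Tanaka — Tanaka by 16–13.
Larsen vs Osei: Osei, 20–9.
Larsen beats no one; loses to Kaur, Tanaka, Osei — 0 pairwise wins.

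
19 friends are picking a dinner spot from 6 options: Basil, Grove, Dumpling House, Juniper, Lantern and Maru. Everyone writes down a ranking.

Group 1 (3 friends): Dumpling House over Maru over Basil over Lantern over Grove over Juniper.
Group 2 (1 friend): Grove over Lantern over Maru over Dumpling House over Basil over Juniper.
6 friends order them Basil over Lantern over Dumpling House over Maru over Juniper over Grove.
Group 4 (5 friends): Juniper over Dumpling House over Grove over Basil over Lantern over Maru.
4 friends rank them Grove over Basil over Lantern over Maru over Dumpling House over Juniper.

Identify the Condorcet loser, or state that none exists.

none

Pairwise majorities:
Basil vs Grove: 9 to 10, Grove.
Basil vs Dumpling House: 6+4 = 10 for Basil, 9 for Dumpling House — Basil by 10–9.
Basil vs Juniper: Basil is ranked higher on 3+1+6+4 = 14 ballots, Juniper on 5. Basil wins 14–5.
Basil vs Lantern: 18 to 1, Basil.
Basil vs Maru: Basil, 15–4.
Grove vs Dumpling House: 1+4 = 5 for Grove, 14 for Dumpling House — Dumpling House by 14–5.
Grove–Juniper: Juniper 11–8.
Grove–Lantern: Grove 10–9.
Grove vs Maru: Grove is ranked higher on 1+5+4 = 10 ballots, Maru on 9. Grove wins 10–9.
Dumpling House vs Juniper: Dumpling House, 14–5.
Dumpling House vs Lantern: 8 to 11, Lantern.
Dumpling House–Maru: Dumpling House 14–5.
Juniper vs Lantern: Juniper preferred on 5 ballots; Lantern wins 14–5.
Juniper–Maru: Maru 14–5.
Lantern vs Maru: Lantern preferred on 1+6+5+4 = 16 ballots; Lantern wins 16–3.
Every restaurant wins at least one matchup (Basil beats Dumpling House; Grove beats Basil; Dumpling House beats Grove; Juniper beats Grove; Lantern beats Dumpling House; Maru beats Juniper), so there is no Condorcet loser.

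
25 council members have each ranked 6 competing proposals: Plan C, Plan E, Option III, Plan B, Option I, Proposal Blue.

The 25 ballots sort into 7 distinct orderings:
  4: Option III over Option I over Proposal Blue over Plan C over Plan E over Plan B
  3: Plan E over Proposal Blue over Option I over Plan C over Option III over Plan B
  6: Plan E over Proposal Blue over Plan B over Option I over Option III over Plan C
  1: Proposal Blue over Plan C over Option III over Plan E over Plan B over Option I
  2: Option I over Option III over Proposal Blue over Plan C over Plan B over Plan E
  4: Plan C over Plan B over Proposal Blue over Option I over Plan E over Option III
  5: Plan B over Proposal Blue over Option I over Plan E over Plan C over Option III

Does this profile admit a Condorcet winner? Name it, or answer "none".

Proposal Blue

Check each pair by majority over 25 ballots:
Plan C vs Plan E: 4+1+2+4 = 11 for Plan C, 14 for Plan E — Plan E by 14–11.
Plan C vs Option III: Plan C wins 13–12.
Plan C vs Plan B: Plan C preferred on 4+3+1+2+4 = 14 ballots; Plan C wins 14–11.
Plan C vs Option I: Plan C preferred on 1+4 = 5 ballots; Option I wins 20–5.
Plan C vs Proposal Blue: Proposal Blue, 21–4.
Plan E–Option III: Plan E 18–7.
Plan E vs Plan B: Plan E, 14–11.
Plan E–Option I: Option I 15–10.
Plan E vs Proposal Blue: Proposal Blue wins 16–9.
Option III vs Plan B: 10 to 15, Plan B.
Option III vs Option I: Option I, 20–5.
Option III vs Proposal Blue: Option III is ranked higher on 4+2 = 6 ballots, Proposal Blue on 19. Proposal Blue wins 19–6.
Plan B vs Option I: 16 to 9, Plan B.
Plan B vs Proposal Blue: Proposal Blue, 16–9.
Option I vs Proposal Blue: Proposal Blue wins 19–6.
Only Proposal Blue has no losses; Proposal Blue is the Condorcet winner.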